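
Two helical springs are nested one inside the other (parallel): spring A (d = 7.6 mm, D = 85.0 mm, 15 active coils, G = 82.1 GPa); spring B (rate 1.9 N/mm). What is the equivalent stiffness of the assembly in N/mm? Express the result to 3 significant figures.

5.62 N/mm

k_A = Gd⁴/(8D³N_a) = (82.1×10³)(7.6⁴)/(8·85.0³·15) = 3.7167 N/mm
Parallel: k_eq = 3.7167 + 1.9 = 5.6167 N/mm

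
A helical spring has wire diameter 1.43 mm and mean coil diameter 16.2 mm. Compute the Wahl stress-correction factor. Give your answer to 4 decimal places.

C = D/d = 16.2/1.43 = 11.3287
K_W = (4C−1)/(4C−4) + 0.615/C = 44.315/41.315 + 0.0543 = 1.1269

1.1269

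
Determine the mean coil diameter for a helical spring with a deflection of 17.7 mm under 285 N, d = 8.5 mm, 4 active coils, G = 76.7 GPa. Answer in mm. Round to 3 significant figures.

Required rate k = F/δ = 285/17.7 = 16.102 N/mm
D = (Gd⁴/(8N_a·k))^(1/3) = (76.7×10³·8.5⁴/(8·4·16.102))^(1/3)
  = (777051)^(1/3) = 91.9355 mm

91.9 mm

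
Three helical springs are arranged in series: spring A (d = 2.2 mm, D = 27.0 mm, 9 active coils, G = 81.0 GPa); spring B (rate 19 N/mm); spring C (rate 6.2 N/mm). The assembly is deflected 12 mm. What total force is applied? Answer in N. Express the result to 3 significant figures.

k_A = Gd⁴/(8D³N_a) = (81.0×10³)(2.2⁴)/(8·27.0³·9) = 1.3389 N/mm
Series: 1/k_eq = 1/1.3389 + 1/19 + 1/6.2 = 0.9608; k_eq = 1.0408 N/mm
F = k_eq·δ = 1.0408·12 = 12.49 N

12.5 N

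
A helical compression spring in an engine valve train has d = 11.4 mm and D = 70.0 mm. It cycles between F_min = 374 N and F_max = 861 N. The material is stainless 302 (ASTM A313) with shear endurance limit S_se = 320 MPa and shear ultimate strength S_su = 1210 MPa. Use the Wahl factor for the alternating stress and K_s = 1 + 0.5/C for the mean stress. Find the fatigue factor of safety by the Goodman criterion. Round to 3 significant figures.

C = D/d = 70.0/11.4 = 6.1404; K_W = (4C−1)/(4C−4)+0.615/C = 1.2461; K_s = 1+0.5/C = 1.0814
F_a = (F_max−F_min)/2 = 243.5 N; F_m = (F_max+F_min)/2 = 617.5 N
τ_a = K_W·8F_aD/(πd³) = 1.2461 × 29.297 = 36.506 MPa
τ_m = K_s·8F_mD/(πd³) = 1.0814 × 74.295 = 80.345 MPa
Goodman: 1/n_f = τ_a/S_se + τ_m/S_su = 36.506/320 + 80.345/1210 = 0.11408 + 0.06640 = 0.18048
n_f = 1/0.18048 = 5.541

5.54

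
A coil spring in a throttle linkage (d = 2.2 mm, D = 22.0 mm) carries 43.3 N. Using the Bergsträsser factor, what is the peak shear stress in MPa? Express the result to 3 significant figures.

259 MPa

Spring index C = D/d = 22.0/2.2 = 10.0000
K_B = (4C+2)/(4C−3) = 42.000/37.000 = 1.1351
τ₀ = 8FD/(πd³) = 8·43.3·22.0/(π·2.2³) = 7620.8/33.452 = 227.82 MPa
τ_max = K·τ₀ = 1.1351 × 227.82 = 258.6 MPa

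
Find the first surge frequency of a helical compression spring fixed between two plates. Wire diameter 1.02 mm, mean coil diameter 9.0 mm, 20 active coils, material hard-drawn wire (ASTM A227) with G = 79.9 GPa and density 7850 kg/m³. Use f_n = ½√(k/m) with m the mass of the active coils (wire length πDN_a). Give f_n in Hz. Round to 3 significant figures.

226 Hz

k = Gd⁴/(8D³N_a) = (79.9×10³)(1.02⁴)/(8·9.0³·20) = 0.74148 N/mm = 741.48 N/m
Wire length L = πDN_a = π·9.0·20 = 565.49 mm
m = ρ·(πd²/4)·L = 7850 × 0.81713×10⁻⁶ m² × 0.56549 m = 0.0036273 kg
f_n = ½√(k/m) = 0.5·√(741.48/0.0036273) = 0.5·√(2.0442e+05) = 226.06 Hz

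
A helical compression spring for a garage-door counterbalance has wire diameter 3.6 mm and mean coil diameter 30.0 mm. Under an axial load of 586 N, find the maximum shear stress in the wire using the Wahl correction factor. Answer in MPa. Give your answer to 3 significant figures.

Spring index C = D/d = 30.0/3.6 = 8.3333
K_W = (4C−1)/(4C−4) + 0.615/C = 32.333/29.333 + 0.0738 = 1.1761
τ₀ = 8FD/(πd³) = 8·586·30.0/(π·3.6³) = 140640/146.57 = 959.51 MPa
τ_max = K·τ₀ = 1.1761 × 959.51 = 1128.5 MPa

1130 MPa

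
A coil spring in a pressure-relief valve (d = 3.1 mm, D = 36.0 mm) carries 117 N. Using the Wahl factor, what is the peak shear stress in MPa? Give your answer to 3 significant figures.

405 MPa

Spring index C = D/d = 36.0/3.1 = 11.6129
K_W = (4C−1)/(4C−4) + 0.615/C = 45.452/42.452 + 0.0530 = 1.1236
τ₀ = 8FD/(πd³) = 8·117·36.0/(π·3.1³) = 33696/93.591 = 360.03 MPa
τ_max = K·τ₀ = 1.1236 × 360.03 = 404.54 MPa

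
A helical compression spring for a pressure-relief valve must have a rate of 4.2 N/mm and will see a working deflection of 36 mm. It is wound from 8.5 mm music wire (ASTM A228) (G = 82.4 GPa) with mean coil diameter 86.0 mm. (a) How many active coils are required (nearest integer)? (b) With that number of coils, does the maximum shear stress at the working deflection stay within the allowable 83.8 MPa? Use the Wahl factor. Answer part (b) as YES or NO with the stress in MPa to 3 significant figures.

(a) 20 coils; (b) YES, τ_max = 62.0 MPa

N_a = Gd⁴/(8D³k) = (82.4×10³)(8.5⁴)/(8·86.0³·4.2) = 20.13 → N_a = 20
Actual rate k = Gd⁴/(8D³·20) = 4.2266 N/mm
Working load F = kδ = 4.2266·36 = 152.16 N
C = 86.0/8.5 = 10.1176; K_W = (4C−1)/(4C−4)+0.615/C = 1.1430
τ_max = K_W·8FD/(πd³) = 1.1430·54.259 = 62.02 MPa
τ_max ≤ 83.8 MPa → acceptable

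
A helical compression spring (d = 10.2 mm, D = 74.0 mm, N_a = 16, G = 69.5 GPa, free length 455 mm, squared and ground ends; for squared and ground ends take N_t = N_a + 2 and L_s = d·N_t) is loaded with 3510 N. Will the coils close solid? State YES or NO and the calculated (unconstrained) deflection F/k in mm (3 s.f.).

k = Gd⁴/(8D³N_a) = (69.5×10³)(10.2⁴)/(8·74.0³·16) = 14.504 N/mm
N_t = 18; L_s = 10.2·18 = 183.6 mm; δ_solid = L₀ − L_s = 455 − 183.6 = 271.4 mm
δ = F/k = 3510/14.504 = 242.01 mm
δ < δ_solid → spring does not go solid

NO, δ = 242 mm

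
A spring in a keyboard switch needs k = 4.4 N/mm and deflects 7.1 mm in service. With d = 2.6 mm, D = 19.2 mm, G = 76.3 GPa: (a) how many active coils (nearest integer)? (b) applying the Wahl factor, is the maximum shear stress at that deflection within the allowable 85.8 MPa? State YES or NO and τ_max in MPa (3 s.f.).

(a) 14 coils; (b) NO, τ_max = 104 MPa

N_a = Gd⁴/(8D³k) = (76.3×10³)(2.6⁴)/(8·19.2³·4.4) = 13.99 → N_a = 14
Actual rate k = Gd⁴/(8D³·14) = 4.3984 N/mm
Working load F = kδ = 4.3984·7.1 = 31.229 N
C = 19.2/2.6 = 7.3846; K_W = (4C−1)/(4C−4)+0.615/C = 1.2008
τ_max = K_W·8FD/(πd³) = 1.2008·86.871 = 104.31 MPa
τ_max > 85.8 MPa → exceeds allowable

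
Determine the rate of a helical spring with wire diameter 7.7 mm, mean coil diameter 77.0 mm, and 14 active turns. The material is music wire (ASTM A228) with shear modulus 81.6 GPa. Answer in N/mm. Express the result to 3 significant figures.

5.61 N/mm

k = Gd⁴/(8D³N_a) = (81.6×10³ × 7.7⁴) / (8 × 77.0³ × 14)
  = 2.86849e+08 / 5.11317e+07 = 5.61 N/mm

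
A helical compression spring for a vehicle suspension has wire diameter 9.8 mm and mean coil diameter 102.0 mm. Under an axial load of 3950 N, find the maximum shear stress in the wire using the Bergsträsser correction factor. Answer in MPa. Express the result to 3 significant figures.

1230 MPa

Spring index C = D/d = 102.0/9.8 = 10.4082
K_B = (4C+2)/(4C−3) = 43.633/38.633 = 1.1294
τ₀ = 8FD/(πd³) = 8·3950·102.0/(π·9.8³) = 3.2232e+06/2956.8 = 1090.1 MPa
τ_max = K·τ₀ = 1.1294 × 1090.1 = 1231.2 MPa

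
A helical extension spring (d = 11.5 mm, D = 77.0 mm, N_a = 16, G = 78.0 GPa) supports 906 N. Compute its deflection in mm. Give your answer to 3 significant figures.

k = Gd⁴/(8D³N_a) = (78.0×10³)(11.5⁴)/(8·77.0³·16) = 23.346 N/mm
δ = F/k = 906 / 23.346 = 38.808 mm

38.8 mm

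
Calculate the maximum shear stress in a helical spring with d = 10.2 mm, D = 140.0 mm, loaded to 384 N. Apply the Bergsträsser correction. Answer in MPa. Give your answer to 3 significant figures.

Spring index C = D/d = 140.0/10.2 = 13.7255
K_B = (4C+2)/(4C−3) = 56.902/51.902 = 1.0963
τ₀ = 8FD/(πd³) = 8·384·140.0/(π·10.2³) = 430080/3333.9 = 129 MPa
τ_max = K·τ₀ = 1.0963 × 129 = 141.43 MPa

141 MPa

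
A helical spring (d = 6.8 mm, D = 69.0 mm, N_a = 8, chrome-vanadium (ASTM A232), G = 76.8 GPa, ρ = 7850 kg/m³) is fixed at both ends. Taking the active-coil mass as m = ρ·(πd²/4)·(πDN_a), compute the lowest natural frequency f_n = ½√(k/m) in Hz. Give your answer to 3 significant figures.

62.8 Hz

k = Gd⁴/(8D³N_a) = (76.8×10³)(6.8⁴)/(8·69.0³·8) = 7.8103 N/mm = 7810.3 N/m
Wire length L = πDN_a = π·69.0·8 = 1734.2 mm
m = ρ·(πd²/4)·L = 7850 × 36.317×10⁻⁶ m² × 1.7342 m = 0.49439 kg
f_n = ½√(k/m) = 0.5·√(7810.3/0.49439) = 0.5·√(15798) = 62.845 Hz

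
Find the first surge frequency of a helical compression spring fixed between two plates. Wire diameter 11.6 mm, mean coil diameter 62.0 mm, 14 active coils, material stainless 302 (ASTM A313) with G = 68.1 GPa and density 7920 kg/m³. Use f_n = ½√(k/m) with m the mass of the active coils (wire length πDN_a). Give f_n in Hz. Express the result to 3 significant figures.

71.1 Hz

k = Gd⁴/(8D³N_a) = (68.1×10³)(11.6⁴)/(8·62.0³·14) = 46.194 N/mm = 46194 N/m
Wire length L = πDN_a = π·62.0·14 = 2726.9 mm
m = ρ·(πd²/4)·L = 7920 × 105.68×10⁻⁶ m² × 2.7269 m = 2.2824 kg
f_n = ½√(k/m) = 0.5·√(46194/2.2824) = 0.5·√(20239) = 71.132 Hz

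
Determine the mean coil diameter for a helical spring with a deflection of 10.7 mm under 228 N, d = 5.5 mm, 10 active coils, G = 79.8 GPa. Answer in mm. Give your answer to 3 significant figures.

Required rate k = F/δ = 228/10.7 = 21.308 N/mm
D = (Gd⁴/(8N_a·k))^(1/3) = (79.8×10³·5.5⁴/(8·10·21.308))^(1/3)
  = (42836.4)^(1/3) = 34.9895 mm

35.0 mm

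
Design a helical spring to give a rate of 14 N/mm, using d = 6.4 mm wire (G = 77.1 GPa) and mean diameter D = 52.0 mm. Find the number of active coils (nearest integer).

N_a = Gd⁴/(8D³k) = (77.1×10³ × 6.4⁴)/(8 × 52.0³ × 14)
    = 1.29352e+08 / 1.57481e+07 = 8.214 → 8 coils

8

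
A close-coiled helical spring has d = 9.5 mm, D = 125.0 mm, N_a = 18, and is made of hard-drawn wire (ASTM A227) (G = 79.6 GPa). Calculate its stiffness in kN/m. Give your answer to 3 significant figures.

2.31 kN/m

k = Gd⁴/(8D³N_a) = (79.6×10³ × 9.5⁴) / (8 × 125.0³ × 18)
  = 6.48347e+08 / 2.8125e+08 = 2.3052 N/mm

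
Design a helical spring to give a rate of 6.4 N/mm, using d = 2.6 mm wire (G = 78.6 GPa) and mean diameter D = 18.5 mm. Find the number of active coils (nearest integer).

11

N_a = Gd⁴/(8D³k) = (78.6×10³ × 2.6⁴)/(8 × 18.5³ × 6.4)
    = 3.59183e+06 / 324179 = 11.08 → 11 coils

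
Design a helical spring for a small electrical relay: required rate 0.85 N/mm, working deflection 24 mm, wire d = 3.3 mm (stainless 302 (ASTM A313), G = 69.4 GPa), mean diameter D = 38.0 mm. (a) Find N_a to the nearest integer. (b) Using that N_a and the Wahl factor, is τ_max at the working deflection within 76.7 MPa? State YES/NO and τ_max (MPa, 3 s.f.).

N_a = Gd⁴/(8D³k) = (69.4×10³)(3.3⁴)/(8·38.0³·0.85) = 22.06 → N_a = 22
Actual rate k = Gd⁴/(8D³·22) = 0.85222 N/mm
Working load F = kδ = 0.85222·24 = 20.453 N
C = 38.0/3.3 = 11.5152; K_W = (4C−1)/(4C−4)+0.615/C = 1.1247
τ_max = K_W·8FD/(πd³) = 1.1247·55.074 = 61.943 MPa
τ_max ≤ 76.7 MPa → acceptable

(a) 22 coils; (b) YES, τ_max = 61.9 MPa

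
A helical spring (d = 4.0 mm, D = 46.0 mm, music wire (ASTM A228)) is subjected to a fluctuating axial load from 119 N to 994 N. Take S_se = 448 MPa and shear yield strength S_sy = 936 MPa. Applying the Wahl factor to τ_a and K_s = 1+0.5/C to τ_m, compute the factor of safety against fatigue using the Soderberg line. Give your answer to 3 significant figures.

C = D/d = 46.0/4.0 = 11.5000; K_W = (4C−1)/(4C−4)+0.615/C = 1.1249; K_s = 1+0.5/C = 1.0435
F_a = (F_max−F_min)/2 = 437.5 N; F_m = (F_max+F_min)/2 = 556.5 N
τ_a = K_W·8F_aD/(πd³) = 1.1249 × 800.75 = 900.77 MPa
τ_m = K_s·8F_mD/(πd³) = 1.0435 × 1018.6 = 1062.8 MPa
Soderberg: 1/n_f = τ_a/S_se + τ_m/S_sy = 900.77/448 + 1062.8/936 = 2.01064 + 1.13551 = 3.1462
n_f = 1/3.1462 = 0.3178

0.318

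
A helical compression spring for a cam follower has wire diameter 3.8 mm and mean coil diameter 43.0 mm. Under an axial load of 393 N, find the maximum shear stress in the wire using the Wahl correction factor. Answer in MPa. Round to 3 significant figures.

884 MPa

Spring index C = D/d = 43.0/3.8 = 11.3158
K_W = (4C−1)/(4C−4) + 0.615/C = 44.263/41.263 + 0.0543 = 1.1271
τ₀ = 8FD/(πd³) = 8·393·43.0/(π·3.8³) = 135192/172.39 = 784.24 MPa
τ_max = K·τ₀ = 1.1271 × 784.24 = 883.88 MPa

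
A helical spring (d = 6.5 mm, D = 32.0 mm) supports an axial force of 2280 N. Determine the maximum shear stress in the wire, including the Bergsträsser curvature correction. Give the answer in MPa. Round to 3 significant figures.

Spring index C = D/d = 32.0/6.5 = 4.9231
K_B = (4C+2)/(4C−3) = 21.692/16.692 = 1.2995
τ₀ = 8FD/(πd³) = 8·2280·32.0/(π·6.5³) = 583680/862.76 = 676.53 MPa
τ_max = K·τ₀ = 1.2995 × 676.53 = 879.17 MPa

879 MPa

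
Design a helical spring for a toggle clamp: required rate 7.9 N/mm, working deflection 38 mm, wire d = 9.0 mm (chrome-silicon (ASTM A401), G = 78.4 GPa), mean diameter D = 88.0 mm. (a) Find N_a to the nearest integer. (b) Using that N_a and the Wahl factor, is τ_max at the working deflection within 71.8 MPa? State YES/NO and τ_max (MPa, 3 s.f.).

(a) 12 coils; (b) NO, τ_max = 105 MPa

N_a = Gd⁴/(8D³k) = (78.4×10³)(9.0⁴)/(8·88.0³·7.9) = 11.94 → N_a = 12
Actual rate k = Gd⁴/(8D³·12) = 7.8626 N/mm
Working load F = kδ = 7.8626·38 = 298.78 N
C = 88.0/9.0 = 9.7778; K_W = (4C−1)/(4C−4)+0.615/C = 1.1483
τ_max = K_W·8FD/(πd³) = 1.1483·91.843 = 105.47 MPa
τ_max > 71.8 MPa → exceeds allowable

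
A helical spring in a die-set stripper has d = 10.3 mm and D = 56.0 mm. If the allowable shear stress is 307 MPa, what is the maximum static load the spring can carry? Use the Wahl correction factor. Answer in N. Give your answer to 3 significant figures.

C = D/d = 56.0/10.3 = 5.4369
K_W = (4C−1)/(4C−4) + 0.615/C = 20.748/17.748 + 0.1131 = 1.2822
τ_max = K·8FD/(πd³) → F_max = τ_allow·πd³/(8DK)
F_max = 307·π·10.3³/(8·56.0·1.2822) = 1.0539e+06/574.4 = 1834.8 N

1830 N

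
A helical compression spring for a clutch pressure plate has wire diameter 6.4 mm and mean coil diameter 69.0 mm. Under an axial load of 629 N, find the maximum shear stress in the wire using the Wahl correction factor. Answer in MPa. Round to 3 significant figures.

Spring index C = D/d = 69.0/6.4 = 10.7812
K_W = (4C−1)/(4C−4) + 0.615/C = 42.125/39.125 + 0.0570 = 1.1337
τ₀ = 8FD/(πd³) = 8·629·69.0/(π·6.4³) = 347208/823.55 = 421.6 MPa
τ_max = K·τ₀ = 1.1337 × 421.6 = 477.98 MPa

478 MPa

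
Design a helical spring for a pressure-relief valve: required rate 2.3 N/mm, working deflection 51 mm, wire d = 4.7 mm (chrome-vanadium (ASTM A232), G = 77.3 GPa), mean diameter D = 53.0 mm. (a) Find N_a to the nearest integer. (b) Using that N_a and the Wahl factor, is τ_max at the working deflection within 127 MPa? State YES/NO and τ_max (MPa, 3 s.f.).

N_a = Gd⁴/(8D³k) = (77.3×10³)(4.7⁴)/(8·53.0³·2.3) = 13.77 → N_a = 14
Actual rate k = Gd⁴/(8D³·14) = 2.2622 N/mm
Working load F = kδ = 2.2622·51 = 115.37 N
C = 53.0/4.7 = 11.2766; K_W = (4C−1)/(4C−4)+0.615/C = 1.1275
τ_max = K_W·8FD/(πd³) = 1.1275·149.97 = 169.1 MPa
τ_max > 127 MPa → exceeds allowable

(a) 14 coils; (b) NO, τ_max = 169 MPa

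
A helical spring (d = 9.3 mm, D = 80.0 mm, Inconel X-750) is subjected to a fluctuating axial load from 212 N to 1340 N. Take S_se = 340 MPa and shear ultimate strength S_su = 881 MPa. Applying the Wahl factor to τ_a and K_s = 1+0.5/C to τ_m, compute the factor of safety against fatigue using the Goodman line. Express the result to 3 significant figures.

1.37

C = D/d = 80.0/9.3 = 8.6022; K_W = (4C−1)/(4C−4)+0.615/C = 1.1702; K_s = 1+0.5/C = 1.0581
F_a = (F_max−F_min)/2 = 564 N; F_m = (F_max+F_min)/2 = 776 N
τ_a = K_W·8F_aD/(πd³) = 1.1702 × 142.84 = 167.15 MPa
τ_m = K_s·8F_mD/(πd³) = 1.0581 × 196.54 = 207.96 MPa
Goodman: 1/n_f = τ_a/S_se + τ_m/S_su = 167.15/340 + 207.96/881 = 0.49161 + 0.23605 = 0.72766
n_f = 1/0.72766 = 1.374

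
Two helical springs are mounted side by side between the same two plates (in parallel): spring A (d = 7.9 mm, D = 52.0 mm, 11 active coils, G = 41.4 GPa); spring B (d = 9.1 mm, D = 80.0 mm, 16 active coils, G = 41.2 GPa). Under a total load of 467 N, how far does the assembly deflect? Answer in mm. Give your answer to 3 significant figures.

k_A = Gd⁴/(8D³N_a) = (41.4×10³)(7.9⁴)/(8·52.0³·11) = 13.032 N/mm
k_B = Gd⁴/(8D³N_a) = (41.2×10³)(9.1⁴)/(8·80.0³·16) = 4.311 N/mm
Parallel: k_eq = 13.032 + 4.311 = 17.343 N/mm
δ = F/k_eq = 467/17.343 = 26.927 mm

26.9 mm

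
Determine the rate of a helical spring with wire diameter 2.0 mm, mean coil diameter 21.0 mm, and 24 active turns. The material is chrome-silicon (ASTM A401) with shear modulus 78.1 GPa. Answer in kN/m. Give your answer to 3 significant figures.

0.703 kN/m

k = Gd⁴/(8D³N_a) = (78.1×10³ × 2.0⁴) / (8 × 21.0³ × 24)
  = 1.2496e+06 / 1.77811e+06 = 0.70277 N/mm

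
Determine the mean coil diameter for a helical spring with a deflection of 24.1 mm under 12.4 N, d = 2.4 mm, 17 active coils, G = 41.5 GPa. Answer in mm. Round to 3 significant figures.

Required rate k = F/δ = 12.4/24.1 = 0.51452 N/mm
D = (Gd⁴/(8N_a·k))^(1/3) = (41.5×10³·2.4⁴/(8·17·0.51452))^(1/3)
  = (19676.6)^(1/3) = 26.9971 mm

27.0 mm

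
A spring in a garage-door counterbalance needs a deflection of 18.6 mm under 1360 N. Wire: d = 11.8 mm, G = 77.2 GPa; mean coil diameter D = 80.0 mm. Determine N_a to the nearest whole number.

5

Required rate k = F/δ = 1360/18.6 = 73.118 N/mm
N_a = Gd⁴/(8D³k) = (77.2×10³ × 11.8⁴)/(8 × 80.0³ × 73.118)
    = 1.49674e+09 / 2.99492e+08 = 4.998 → 5 coils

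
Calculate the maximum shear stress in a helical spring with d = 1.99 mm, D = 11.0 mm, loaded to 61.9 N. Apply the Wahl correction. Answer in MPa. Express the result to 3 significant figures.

Spring index C = D/d = 11.0/1.99 = 5.5276
K_W = (4C−1)/(4C−4) + 0.615/C = 21.111/18.111 + 0.1113 = 1.2769
τ₀ = 8FD/(πd³) = 8·61.9·11.0/(π·1.99³) = 5447.2/24.758 = 220.02 MPa
τ_max = K·τ₀ = 1.2769 × 220.02 = 280.95 MPa

281 MPa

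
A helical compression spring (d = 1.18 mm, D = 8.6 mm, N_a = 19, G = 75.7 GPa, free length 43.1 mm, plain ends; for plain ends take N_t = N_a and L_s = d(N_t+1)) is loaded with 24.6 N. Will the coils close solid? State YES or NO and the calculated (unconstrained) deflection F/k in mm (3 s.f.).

NO, δ = 16.2 mm

k = Gd⁴/(8D³N_a) = (75.7×10³)(1.18⁴)/(8·8.6³·19) = 1.518 N/mm
N_t = 19; L_s = 1.18·20 = 23.6 mm; δ_solid = L₀ − L_s = 43.1 − 23.6 = 19.5 mm
δ = F/k = 24.6/1.518 = 16.205 mm
δ < δ_solid → spring does not go solid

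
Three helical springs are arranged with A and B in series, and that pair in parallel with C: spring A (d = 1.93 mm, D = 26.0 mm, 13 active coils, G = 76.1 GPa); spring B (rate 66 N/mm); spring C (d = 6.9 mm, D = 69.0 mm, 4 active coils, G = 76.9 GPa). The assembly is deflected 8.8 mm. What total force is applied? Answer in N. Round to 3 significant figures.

k_A = Gd⁴/(8D³N_a) = (76.1×10³)(1.93⁴)/(8·26.0³·13) = 0.57764 N/mm
k_C = Gd⁴/(8D³N_a) = (76.9×10³)(6.9⁴)/(8·69.0³·4) = 16.582 N/mm
Springs A,B series: k_AB = 1/(1/0.57764+1/66) = 0.57263 N/mm; parallel with C: k_eq = 0.57263+16.582 = 17.154 N/mm
F = k_eq·δ = 17.154·8.8 = 150.96 N

151 N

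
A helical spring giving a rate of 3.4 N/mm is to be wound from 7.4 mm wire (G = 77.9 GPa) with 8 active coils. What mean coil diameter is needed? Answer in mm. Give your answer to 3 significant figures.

D = (Gd⁴/(8N_a·k))^(1/3) = (77.9×10³·7.4⁴/(8·8·3.4))^(1/3)
  = (1.07351e+06)^(1/3) = 102.3926 mm

102 mm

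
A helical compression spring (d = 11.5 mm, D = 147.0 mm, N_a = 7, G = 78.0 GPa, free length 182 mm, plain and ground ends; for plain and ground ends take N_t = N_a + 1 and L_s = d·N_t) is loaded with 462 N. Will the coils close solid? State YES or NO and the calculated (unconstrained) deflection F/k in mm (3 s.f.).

NO, δ = 60.2 mm

k = Gd⁴/(8D³N_a) = (78.0×10³)(11.5⁴)/(8·147.0³·7) = 7.6691 N/mm
N_t = 8; L_s = 11.5·8 = 92 mm; δ_solid = L₀ − L_s = 182 − 92 = 90 mm
δ = F/k = 462/7.6691 = 60.242 mm
δ < δ_solid → spring does not go solid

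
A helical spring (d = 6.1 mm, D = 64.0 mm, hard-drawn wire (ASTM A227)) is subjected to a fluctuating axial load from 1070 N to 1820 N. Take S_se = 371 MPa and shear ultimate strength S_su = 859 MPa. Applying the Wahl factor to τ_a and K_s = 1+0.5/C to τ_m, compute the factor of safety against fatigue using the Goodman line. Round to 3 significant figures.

C = D/d = 64.0/6.1 = 10.4918; K_W = (4C−1)/(4C−4)+0.615/C = 1.1376; K_s = 1+0.5/C = 1.0477
F_a = (F_max−F_min)/2 = 375 N; F_m = (F_max+F_min)/2 = 1445 N
τ_a = K_W·8F_aD/(πd³) = 1.1376 × 269.25 = 306.31 MPa
τ_m = K_s·8F_mD/(πd³) = 1.0477 × 1037.5 = 1087 MPa
Goodman: 1/n_f = τ_a/S_se + τ_m/S_su = 306.31/371 + 1087/859 = 0.82564 + 1.26539 = 2.091
n_f = 1/2.091 = 0.4782

0.478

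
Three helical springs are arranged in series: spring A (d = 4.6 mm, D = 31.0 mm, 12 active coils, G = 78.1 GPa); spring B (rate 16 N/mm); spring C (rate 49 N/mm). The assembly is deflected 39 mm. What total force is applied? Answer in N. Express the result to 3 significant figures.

237 N

k_A = Gd⁴/(8D³N_a) = (78.1×10³)(4.6⁴)/(8·31.0³·12) = 12.227 N/mm
Series: 1/k_eq = 1/12.227 + 1/16 + 1/49 = 0.16469; k_eq = 6.0719 N/mm
F = k_eq·δ = 6.0719·39 = 236.8 N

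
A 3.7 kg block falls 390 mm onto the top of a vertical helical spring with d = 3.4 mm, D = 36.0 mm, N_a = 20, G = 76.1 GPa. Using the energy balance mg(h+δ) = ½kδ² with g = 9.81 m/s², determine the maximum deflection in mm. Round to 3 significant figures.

173 mm

k = Gd⁴/(8D³N_a) = (76.1×10³)(3.4⁴)/(8·36.0³·20) = 1.3623 N/mm
W = mg = 3.7 × 9.81 = 36.297 N
½kδ² − Wδ − Wh = 0 → δ = (W + √(W² + 2kWh))/k
δ = (36.297 + √(1317.5 + 38569))/1.3623 = (36.297 + 199.72)/1.3623 = 173.25 mm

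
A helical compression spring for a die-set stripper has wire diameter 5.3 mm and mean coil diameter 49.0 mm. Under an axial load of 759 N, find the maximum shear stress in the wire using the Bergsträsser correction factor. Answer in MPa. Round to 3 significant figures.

Spring index C = D/d = 49.0/5.3 = 9.2453
K_B = (4C+2)/(4C−3) = 38.981/33.981 = 1.1471
τ₀ = 8FD/(πd³) = 8·759·49.0/(π·5.3³) = 297528/467.71 = 636.14 MPa
τ_max = K·τ₀ = 1.1471 × 636.14 = 729.74 MPa

730 MPa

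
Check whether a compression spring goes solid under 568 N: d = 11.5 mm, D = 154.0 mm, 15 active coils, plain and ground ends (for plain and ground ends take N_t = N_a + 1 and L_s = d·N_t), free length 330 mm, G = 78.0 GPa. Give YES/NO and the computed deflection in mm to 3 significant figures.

YES, δ = 182 mm

k = Gd⁴/(8D³N_a) = (78.0×10³)(11.5⁴)/(8·154.0³·15) = 3.1127 N/mm
N_t = 16; L_s = 11.5·16 = 184 mm; δ_solid = L₀ − L_s = 330 − 184 = 146 mm
δ = F/k = 568/3.1127 = 182.48 mm
δ ≥ δ_solid → spring goes solid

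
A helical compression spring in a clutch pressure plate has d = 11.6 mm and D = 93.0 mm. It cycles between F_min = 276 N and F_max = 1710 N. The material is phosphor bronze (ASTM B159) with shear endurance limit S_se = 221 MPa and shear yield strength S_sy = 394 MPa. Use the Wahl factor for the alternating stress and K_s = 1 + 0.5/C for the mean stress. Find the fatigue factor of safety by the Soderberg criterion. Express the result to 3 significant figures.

C = D/d = 93.0/11.6 = 8.0172; K_W = (4C−1)/(4C−4)+0.615/C = 1.1836; K_s = 1+0.5/C = 1.0624
F_a = (F_max−F_min)/2 = 717 N; F_m = (F_max+F_min)/2 = 993 N
τ_a = K_W·8F_aD/(πd³) = 1.1836 × 108.78 = 128.76 MPa
τ_m = K_s·8F_mD/(πd³) = 1.0624 × 150.66 = 160.06 MPa
Soderberg: 1/n_f = τ_a/S_se + τ_m/S_sy = 128.76/221 + 160.06/394 = 0.58261 + 0.40623 = 0.98884
n_f = 1/0.98884 = 1.011

1.01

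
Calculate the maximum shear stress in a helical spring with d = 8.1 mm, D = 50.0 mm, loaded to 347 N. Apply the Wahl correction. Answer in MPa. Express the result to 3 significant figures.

103 MPa

Spring index C = D/d = 50.0/8.1 = 6.1728
K_W = (4C−1)/(4C−4) + 0.615/C = 23.691/20.691 + 0.0996 = 1.2446
τ₀ = 8FD/(πd³) = 8·347·50.0/(π·8.1³) = 138800/1669.6 = 83.135 MPa
τ_max = K·τ₀ = 1.2446 × 83.135 = 103.47 MPa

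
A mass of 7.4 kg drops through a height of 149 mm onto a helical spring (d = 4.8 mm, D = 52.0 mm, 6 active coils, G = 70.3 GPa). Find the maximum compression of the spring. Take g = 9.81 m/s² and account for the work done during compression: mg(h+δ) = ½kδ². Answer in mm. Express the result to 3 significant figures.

k = Gd⁴/(8D³N_a) = (70.3×10³)(4.8⁴)/(8·52.0³·6) = 5.5293 N/mm
W = mg = 7.4 × 9.81 = 72.594 N
½kδ² − Wδ − Wh = 0 → δ = (W + √(W² + 2kWh))/k
δ = (72.594 + √(5269.9 + 119615))/5.5293 = (72.594 + 353.39)/5.5293 = 77.042 mm

77.0 mm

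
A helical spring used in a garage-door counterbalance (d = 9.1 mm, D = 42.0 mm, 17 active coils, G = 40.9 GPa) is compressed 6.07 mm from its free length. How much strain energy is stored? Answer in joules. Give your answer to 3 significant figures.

k = Gd⁴/(8D³N_a) = (40.9×10³)(9.1⁴)/(8·42.0³·17) = 27.836 N/mm
U = ½kδ² = 0.5 × 27.836 × 6.07² = 512.8 N·mm = 0.5128 J

0.513 J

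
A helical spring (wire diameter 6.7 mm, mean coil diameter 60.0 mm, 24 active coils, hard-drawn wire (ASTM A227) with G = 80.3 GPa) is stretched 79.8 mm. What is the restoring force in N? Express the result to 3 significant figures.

311 N

k = Gd⁴/(8D³N_a) = (80.3×10³)(6.7⁴)/(8·60.0³·24) = 3.9018 N/mm
F = k·δ = 3.9018 × 79.8 = 311.36 N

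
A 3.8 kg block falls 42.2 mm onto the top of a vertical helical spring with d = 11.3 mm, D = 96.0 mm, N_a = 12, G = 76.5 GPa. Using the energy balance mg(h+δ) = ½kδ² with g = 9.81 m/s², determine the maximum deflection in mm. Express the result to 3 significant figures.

17.4 mm

k = Gd⁴/(8D³N_a) = (76.5×10³)(11.3⁴)/(8·96.0³·12) = 14.686 N/mm
W = mg = 3.8 × 9.81 = 37.278 N
½kδ² − Wδ − Wh = 0 → δ = (W + √(W² + 2kWh))/k
δ = (37.278 + √(1389.6 + 46204.6))/14.686 = (37.278 + 218.16)/14.686 = 17.394 mm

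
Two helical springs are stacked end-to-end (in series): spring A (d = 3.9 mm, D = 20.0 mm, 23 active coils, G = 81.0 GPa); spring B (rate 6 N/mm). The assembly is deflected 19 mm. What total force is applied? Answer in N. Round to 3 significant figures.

k_A = Gd⁴/(8D³N_a) = (81.0×10³)(3.9⁴)/(8·20.0³·23) = 12.73 N/mm
Series: 1/k_eq = 1/12.73 + 1/6 = 0.24522; k_eq = 4.078 N/mm
F = k_eq·δ = 4.078·19 = 77.481 N

77.5 N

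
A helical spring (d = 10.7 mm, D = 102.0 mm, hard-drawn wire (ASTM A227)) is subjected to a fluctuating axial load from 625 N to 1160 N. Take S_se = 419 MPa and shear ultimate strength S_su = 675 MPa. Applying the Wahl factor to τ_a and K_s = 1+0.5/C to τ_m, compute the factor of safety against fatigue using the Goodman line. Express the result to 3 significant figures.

2.22

C = D/d = 102.0/10.7 = 9.5327; K_W = (4C−1)/(4C−4)+0.615/C = 1.1524; K_s = 1+0.5/C = 1.0525
F_a = (F_max−F_min)/2 = 267.5 N; F_m = (F_max+F_min)/2 = 892.5 N
τ_a = K_W·8F_aD/(πd³) = 1.1524 × 56.717 = 65.361 MPa
τ_m = K_s·8F_mD/(πd³) = 1.0525 × 189.23 = 199.16 MPa
Goodman: 1/n_f = τ_a/S_se + τ_m/S_su = 65.361/419 + 199.16/675 = 0.15599 + 0.29505 = 0.45104
n_f = 1/0.45104 = 2.217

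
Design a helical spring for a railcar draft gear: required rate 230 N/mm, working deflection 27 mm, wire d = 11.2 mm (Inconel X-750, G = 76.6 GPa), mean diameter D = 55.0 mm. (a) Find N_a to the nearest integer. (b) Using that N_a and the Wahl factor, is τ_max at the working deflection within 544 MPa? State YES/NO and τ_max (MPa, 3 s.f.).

N_a = Gd⁴/(8D³k) = (76.6×10³)(11.2⁴)/(8·55.0³·230) = 3.937 → N_a = 4
Actual rate k = Gd⁴/(8D³·4) = 226.39 N/mm
Working load F = kδ = 226.39·27 = 6112.6 N
C = 55.0/11.2 = 4.9107; K_W = (4C−1)/(4C−4)+0.615/C = 1.3170
τ_max = K_W·8FD/(πd³) = 1.3170·609.36 = 802.54 MPa
τ_max > 544 MPa → exceeds allowable

(a) 4 coils; (b) NO, τ_max = 803 MPa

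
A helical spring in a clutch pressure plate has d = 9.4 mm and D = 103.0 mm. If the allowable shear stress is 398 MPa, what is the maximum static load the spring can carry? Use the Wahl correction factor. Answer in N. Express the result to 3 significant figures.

1110 N

C = D/d = 103.0/9.4 = 10.9574
K_W = (4C−1)/(4C−4) + 0.615/C = 42.830/39.830 + 0.0561 = 1.1314
τ_max = K·8FD/(πd³) → F_max = τ_allow·πd³/(8DK)
F_max = 398·π·9.4³/(8·103.0·1.1314) = 1.0385e+06/932.31 = 1113.9 N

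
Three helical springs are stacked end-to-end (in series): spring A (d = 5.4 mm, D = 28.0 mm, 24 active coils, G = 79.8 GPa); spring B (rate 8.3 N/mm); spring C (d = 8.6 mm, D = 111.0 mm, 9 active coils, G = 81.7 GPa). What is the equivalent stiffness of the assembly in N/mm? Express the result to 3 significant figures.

2.48 N/mm

k_A = Gd⁴/(8D³N_a) = (79.8×10³)(5.4⁴)/(8·28.0³·24) = 16.099 N/mm
k_C = Gd⁴/(8D³N_a) = (81.7×10³)(8.6⁴)/(8·111.0³·9) = 4.5385 N/mm
Series: 1/k_eq = 1/16.099 + 1/8.3 + 1/4.5385 = 0.40293; k_eq = 2.4818 N/mm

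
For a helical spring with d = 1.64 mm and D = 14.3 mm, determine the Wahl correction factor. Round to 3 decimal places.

1.168

C = D/d = 14.3/1.64 = 8.7195
K_W = (4C−1)/(4C−4) + 0.615/C = 33.878/30.878 + 0.0705 = 1.1677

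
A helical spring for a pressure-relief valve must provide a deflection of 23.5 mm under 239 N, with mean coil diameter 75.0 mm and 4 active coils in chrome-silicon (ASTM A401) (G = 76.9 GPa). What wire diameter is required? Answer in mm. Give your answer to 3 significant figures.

Required rate k = F/δ = 239/23.5 = 10.17 N/mm
d = (8D³N_a·k / G)^(1/4) = (8·75.0³·4·10.17 / (76.9×10³))^0.25
  = (1785.4)^0.25 = 6.5003 mm

6.50 mm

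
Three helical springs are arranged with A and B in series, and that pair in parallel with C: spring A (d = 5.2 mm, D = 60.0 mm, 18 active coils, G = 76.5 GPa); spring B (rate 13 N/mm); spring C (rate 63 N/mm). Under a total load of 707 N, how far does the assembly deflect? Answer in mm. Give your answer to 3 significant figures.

k_A = Gd⁴/(8D³N_a) = (76.5×10³)(5.2⁴)/(8·60.0³·18) = 1.7983 N/mm
Springs A,B series: k_AB = 1/(1/1.7983+1/13) = 1.5798 N/mm; parallel with C: k_eq = 1.5798+63 = 64.58 N/mm
δ = F/k_eq = 707/64.58 = 10.948 mm

10.9 mm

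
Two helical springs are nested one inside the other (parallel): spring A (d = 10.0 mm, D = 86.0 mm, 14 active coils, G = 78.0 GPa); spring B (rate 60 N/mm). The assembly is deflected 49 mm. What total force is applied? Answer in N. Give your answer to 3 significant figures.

k_A = Gd⁴/(8D³N_a) = (78.0×10³)(10.0⁴)/(8·86.0³·14) = 10.949 N/mm
Parallel: k_eq = 10.949 + 60 = 70.949 N/mm
F = k_eq·δ = 70.949·49 = 3476.5 N

3480 N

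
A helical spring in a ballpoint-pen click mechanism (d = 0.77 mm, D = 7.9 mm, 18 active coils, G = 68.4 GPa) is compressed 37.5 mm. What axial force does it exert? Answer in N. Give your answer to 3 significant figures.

k = Gd⁴/(8D³N_a) = (68.4×10³)(0.77⁴)/(8·7.9³·18) = 0.33867 N/mm
F = k·δ = 0.33867 × 37.5 = 12.7 N

12.7 N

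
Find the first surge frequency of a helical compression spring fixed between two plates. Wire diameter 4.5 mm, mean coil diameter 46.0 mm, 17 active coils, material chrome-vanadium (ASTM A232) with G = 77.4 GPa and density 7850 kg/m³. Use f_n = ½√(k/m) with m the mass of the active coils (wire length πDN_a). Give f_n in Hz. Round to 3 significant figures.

44.2 Hz

k = Gd⁴/(8D³N_a) = (77.4×10³)(4.5⁴)/(8·46.0³·17) = 2.3976 N/mm = 2397.6 N/m
Wire length L = πDN_a = π·46.0·17 = 2456.7 mm
m = ρ·(πd²/4)·L = 7850 × 15.904×10⁻⁶ m² × 2.4567 m = 0.30672 kg
f_n = ½√(k/m) = 0.5·√(2397.6/0.30672) = 0.5·√(7817) = 44.207 Hz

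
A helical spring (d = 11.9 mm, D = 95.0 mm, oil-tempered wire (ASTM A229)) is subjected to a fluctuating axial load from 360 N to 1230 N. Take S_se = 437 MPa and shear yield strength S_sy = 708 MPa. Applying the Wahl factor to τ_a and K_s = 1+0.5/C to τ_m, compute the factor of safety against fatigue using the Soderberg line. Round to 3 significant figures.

C = D/d = 95.0/11.9 = 7.9832; K_W = (4C−1)/(4C−4)+0.615/C = 1.1844; K_s = 1+0.5/C = 1.0626
F_a = (F_max−F_min)/2 = 435 N; F_m = (F_max+F_min)/2 = 795 N
τ_a = K_W·8F_aD/(πd³) = 1.1844 × 62.447 = 73.965 MPa
τ_m = K_s·8F_mD/(πd³) = 1.0626 × 114.13 = 121.28 MPa
Soderberg: 1/n_f = τ_a/S_se + τ_m/S_sy = 73.965/437 + 121.28/708 = 0.16926 + 0.17129 = 0.34055
n_f = 1/0.34055 = 2.936

2.94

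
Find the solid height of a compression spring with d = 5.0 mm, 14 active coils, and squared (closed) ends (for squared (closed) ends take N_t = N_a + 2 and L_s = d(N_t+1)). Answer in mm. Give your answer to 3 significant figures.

85.0 mm

squared (closed) ends: N_t = N_a + 2 = 14 + 2 = 16
L_s = d·(N_t+1) = 5.0 × 17 = 85 mm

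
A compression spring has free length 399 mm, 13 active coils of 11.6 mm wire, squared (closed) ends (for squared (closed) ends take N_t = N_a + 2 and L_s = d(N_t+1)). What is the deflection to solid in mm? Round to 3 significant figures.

213 mm

N_t = 15; L_s = 11.6·16 = 185.6 mm
δ_solid = L₀ − L_s = 399 − 185.6 = 213.4 mm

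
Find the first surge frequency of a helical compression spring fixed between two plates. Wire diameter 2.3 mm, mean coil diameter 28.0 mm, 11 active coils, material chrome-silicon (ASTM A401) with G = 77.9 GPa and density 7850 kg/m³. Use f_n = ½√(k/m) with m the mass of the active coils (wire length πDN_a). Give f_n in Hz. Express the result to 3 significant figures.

k = Gd⁴/(8D³N_a) = (77.9×10³)(2.3⁴)/(8·28.0³·11) = 1.1285 N/mm = 1128.5 N/m
Wire length L = πDN_a = π·28.0·11 = 967.61 mm
m = ρ·(πd²/4)·L = 7850 × 4.1548×10⁻⁶ m² × 0.96761 m = 0.031558 kg
f_n = ½√(k/m) = 0.5·√(1128.5/0.031558) = 0.5·√(35758) = 94.549 Hz

94.5 Hz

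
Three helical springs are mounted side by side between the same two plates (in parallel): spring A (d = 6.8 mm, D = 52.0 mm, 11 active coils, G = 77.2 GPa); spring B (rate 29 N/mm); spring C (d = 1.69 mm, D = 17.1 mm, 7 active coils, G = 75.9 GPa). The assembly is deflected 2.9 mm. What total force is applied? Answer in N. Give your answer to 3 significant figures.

k_A = Gd⁴/(8D³N_a) = (77.2×10³)(6.8⁴)/(8·52.0³·11) = 13.34 N/mm
k_C = Gd⁴/(8D³N_a) = (75.9×10³)(1.69⁴)/(8·17.1³·7) = 2.2111 N/mm
Parallel: k_eq = 13.34 + 29 + 2.2111 = 44.551 N/mm
F = k_eq·δ = 44.551·2.9 = 129.2 N

129 N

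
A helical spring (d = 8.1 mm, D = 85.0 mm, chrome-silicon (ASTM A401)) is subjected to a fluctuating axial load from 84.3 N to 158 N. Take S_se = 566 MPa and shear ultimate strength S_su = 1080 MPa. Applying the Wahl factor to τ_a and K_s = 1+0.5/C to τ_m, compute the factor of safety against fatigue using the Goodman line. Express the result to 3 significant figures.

12.8

C = D/d = 85.0/8.1 = 10.4938; K_W = (4C−1)/(4C−4)+0.615/C = 1.1376; K_s = 1+0.5/C = 1.0476
F_a = (F_max−F_min)/2 = 36.85 N; F_m = (F_max+F_min)/2 = 121.15 N
τ_a = K_W·8F_aD/(πd³) = 1.1376 × 15.009 = 17.074 MPa
τ_m = K_s·8F_mD/(πd³) = 1.0476 × 49.343 = 51.694 MPa
Goodman: 1/n_f = τ_a/S_se + τ_m/S_su = 17.074/566 + 51.694/1080 = 0.03017 + 0.04787 = 0.078031
n_f = 1/0.078031 = 12.82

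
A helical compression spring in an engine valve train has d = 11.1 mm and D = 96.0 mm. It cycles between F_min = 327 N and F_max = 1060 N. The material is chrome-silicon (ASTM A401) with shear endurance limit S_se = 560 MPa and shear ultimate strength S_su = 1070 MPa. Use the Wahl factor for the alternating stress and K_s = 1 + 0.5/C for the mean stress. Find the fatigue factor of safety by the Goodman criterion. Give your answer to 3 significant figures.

C = D/d = 96.0/11.1 = 8.6486; K_W = (4C−1)/(4C−4)+0.615/C = 1.1692; K_s = 1+0.5/C = 1.0578
F_a = (F_max−F_min)/2 = 366.5 N; F_m = (F_max+F_min)/2 = 693.5 N
τ_a = K_W·8F_aD/(πd³) = 1.1692 × 65.511 = 76.594 MPa
τ_m = K_s·8F_mD/(πd³) = 1.0578 × 123.96 = 131.13 MPa
Goodman: 1/n_f = τ_a/S_se + τ_m/S_su = 76.594/560 + 131.13/1070 = 0.13677 + 0.12255 = 0.25932
n_f = 1/0.25932 = 3.856

3.86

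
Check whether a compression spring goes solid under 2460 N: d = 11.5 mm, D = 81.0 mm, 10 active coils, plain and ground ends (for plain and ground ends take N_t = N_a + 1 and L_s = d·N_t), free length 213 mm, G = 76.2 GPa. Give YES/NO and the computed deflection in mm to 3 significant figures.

k = Gd⁴/(8D³N_a) = (76.2×10³)(11.5⁴)/(8·81.0³·10) = 31.347 N/mm
N_t = 11; L_s = 11.5·11 = 126.5 mm; δ_solid = L₀ − L_s = 213 − 126.5 = 86.5 mm
δ = F/k = 2460/31.347 = 78.475 mm
δ < δ_solid → spring does not go solid

NO, δ = 78.5 mm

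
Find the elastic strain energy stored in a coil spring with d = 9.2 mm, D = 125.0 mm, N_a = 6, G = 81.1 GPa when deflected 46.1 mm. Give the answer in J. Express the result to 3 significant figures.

k = Gd⁴/(8D³N_a) = (81.1×10³)(9.2⁴)/(8·125.0³·6) = 6.1973 N/mm
U = ½kδ² = 0.5 × 6.1973 × 46.1² = 6585.3 N·mm = 6.5853 J

6.59 J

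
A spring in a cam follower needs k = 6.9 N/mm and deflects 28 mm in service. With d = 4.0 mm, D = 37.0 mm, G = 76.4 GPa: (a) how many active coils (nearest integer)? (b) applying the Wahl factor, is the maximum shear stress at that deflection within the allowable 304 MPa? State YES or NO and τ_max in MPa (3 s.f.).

(a) 7 coils; (b) NO, τ_max = 329 MPa

N_a = Gd⁴/(8D³k) = (76.4×10³)(4.0⁴)/(8·37.0³·6.9) = 6.995 → N_a = 7
Actual rate k = Gd⁴/(8D³·7) = 6.8951 N/mm
Working load F = kδ = 6.8951·28 = 193.06 N
C = 37.0/4.0 = 9.2500; K_W = (4C−1)/(4C−4)+0.615/C = 1.1574
τ_max = K_W·8FD/(πd³) = 1.1574·284.22 = 328.96 MPa
τ_max > 304 MPa → exceeds allowable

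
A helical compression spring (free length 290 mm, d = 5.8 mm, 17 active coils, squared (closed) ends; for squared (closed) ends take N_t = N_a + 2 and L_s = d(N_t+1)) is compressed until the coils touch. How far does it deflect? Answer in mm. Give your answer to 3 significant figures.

N_t = 19; L_s = 5.8·20 = 116 mm
δ_solid = L₀ − L_s = 290 − 116 = 174 mm

174 mm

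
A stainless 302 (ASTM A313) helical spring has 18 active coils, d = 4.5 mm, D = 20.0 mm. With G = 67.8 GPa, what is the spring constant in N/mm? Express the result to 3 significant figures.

k = Gd⁴/(8D³N_a) = (67.8×10³ × 4.5⁴) / (8 × 20.0³ × 18)
  = 2.78022e+07 / 1.152e+06 = 24.134 N/mm

24.1 N/mm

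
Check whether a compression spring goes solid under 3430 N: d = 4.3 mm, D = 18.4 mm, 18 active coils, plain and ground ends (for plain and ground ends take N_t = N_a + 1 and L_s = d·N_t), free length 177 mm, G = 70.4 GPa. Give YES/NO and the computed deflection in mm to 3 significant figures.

YES, δ = 128 mm

k = Gd⁴/(8D³N_a) = (70.4×10³)(4.3⁴)/(8·18.4³·18) = 26.831 N/mm
N_t = 19; L_s = 4.3·19 = 81.7 mm; δ_solid = L₀ − L_s = 177 − 81.7 = 95.3 mm
δ = F/k = 3430/26.831 = 127.84 mm
δ ≥ δ_solid → spring goes solid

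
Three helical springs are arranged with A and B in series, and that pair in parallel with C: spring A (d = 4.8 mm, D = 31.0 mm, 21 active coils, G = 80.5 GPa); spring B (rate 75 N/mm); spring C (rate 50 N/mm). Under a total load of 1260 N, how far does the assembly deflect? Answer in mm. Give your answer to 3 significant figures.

k_A = Gd⁴/(8D³N_a) = (80.5×10³)(4.8⁴)/(8·31.0³·21) = 8.5382 N/mm
Springs A,B series: k_AB = 1/(1/8.5382+1/75) = 7.6655 N/mm; parallel with C: k_eq = 7.6655+50 = 57.666 N/mm
δ = F/k_eq = 1260/57.666 = 21.85 mm

21.9 mm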